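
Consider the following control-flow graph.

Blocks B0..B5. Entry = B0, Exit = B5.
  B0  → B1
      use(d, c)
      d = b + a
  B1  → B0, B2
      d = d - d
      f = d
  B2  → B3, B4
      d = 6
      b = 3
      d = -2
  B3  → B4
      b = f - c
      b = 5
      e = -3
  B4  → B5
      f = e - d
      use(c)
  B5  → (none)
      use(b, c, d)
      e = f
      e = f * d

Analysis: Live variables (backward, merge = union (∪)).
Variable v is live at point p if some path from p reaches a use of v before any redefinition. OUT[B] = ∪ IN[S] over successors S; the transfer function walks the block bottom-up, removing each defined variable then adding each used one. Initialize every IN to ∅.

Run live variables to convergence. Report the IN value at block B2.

Converged values:
  B0:   IN={a, b, c, d, e}   OUT={a, b, c, d, e}
  B1:   IN={a, b, c, d, e}   OUT={a, b, c, d, e, f}
  B2:   IN={c, e, f}   OUT={b, c, d, e, f}
  B3:   IN={c, d, f}   OUT={b, c, d, e}
  B4:   IN={b, c, d, e}   OUT={b, c, d, f}
  B5:   IN={b, c, d, f}   OUT={}

Merge at B2: OUT[B2] = IN[B3] ⊔ IN[B4] = {b, c, d, e, f}
Applying B2's transfer function to that OUT value gives IN[B2] (row B2 above).

Answer: {c, e, f}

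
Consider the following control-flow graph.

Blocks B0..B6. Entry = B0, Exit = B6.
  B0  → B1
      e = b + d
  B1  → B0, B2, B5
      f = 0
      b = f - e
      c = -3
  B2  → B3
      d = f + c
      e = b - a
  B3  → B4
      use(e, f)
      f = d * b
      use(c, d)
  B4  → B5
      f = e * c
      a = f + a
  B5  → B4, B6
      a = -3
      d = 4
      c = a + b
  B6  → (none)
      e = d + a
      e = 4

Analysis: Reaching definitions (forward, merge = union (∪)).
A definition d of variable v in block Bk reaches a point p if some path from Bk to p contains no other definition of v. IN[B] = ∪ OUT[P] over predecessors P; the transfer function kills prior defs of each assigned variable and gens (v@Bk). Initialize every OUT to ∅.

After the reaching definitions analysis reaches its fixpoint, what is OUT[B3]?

Answer: {b@B1, c@B1, d@B2, e@B2, f@B3}

Derivation:
Per-block solution:
  B0:  IN={b@B1, c@B1, e@B0, f@B1}  OUT={b@B1, c@B1, e@B0, f@B1}
  B1:  IN={b@B1, c@B1, e@B0, f@B1}  OUT={b@B1, c@B1, e@B0, f@B1}
  B2:  IN={b@B1, c@B1, e@B0, f@B1}  OUT={b@B1, c@B1, d@B2, e@B2, f@B1}
  B3:  IN={b@B1, c@B1, d@B2, e@B2, f@B1}  OUT={b@B1, c@B1, d@B2, e@B2, f@B3}
  B4:  IN={a@B5, b@B1, c@B1, c@B5, d@B2, d@B5, e@B0, e@B2, f@B1, f@B3, f@B4}  OUT={a@B4, b@B1, c@B1, c@B5, d@B2, d@B5, e@B0, e@B2, f@B4}
  B5:  IN={a@B4, b@B1, c@B1, c@B5, d@B2, d@B5, e@B0, e@B2, f@B1, f@B4}  OUT={a@B5, b@B1, c@B5, d@B5, e@B0, e@B2, f@B1, f@B4}
  B6:  IN={a@B5, b@B1, c@B5, d@B5, e@B0, e@B2, f@B1, f@B4}  OUT={a@B5, b@B1, c@B5, d@B5, e@B6, f@B1, f@B4}

Merge at B3: IN[B3] = OUT[B2] = {b@B1, c@B1, d@B2, e@B2, f@B1}
Applying B3's transfer function to that IN value gives OUT[B3] (row B3 above).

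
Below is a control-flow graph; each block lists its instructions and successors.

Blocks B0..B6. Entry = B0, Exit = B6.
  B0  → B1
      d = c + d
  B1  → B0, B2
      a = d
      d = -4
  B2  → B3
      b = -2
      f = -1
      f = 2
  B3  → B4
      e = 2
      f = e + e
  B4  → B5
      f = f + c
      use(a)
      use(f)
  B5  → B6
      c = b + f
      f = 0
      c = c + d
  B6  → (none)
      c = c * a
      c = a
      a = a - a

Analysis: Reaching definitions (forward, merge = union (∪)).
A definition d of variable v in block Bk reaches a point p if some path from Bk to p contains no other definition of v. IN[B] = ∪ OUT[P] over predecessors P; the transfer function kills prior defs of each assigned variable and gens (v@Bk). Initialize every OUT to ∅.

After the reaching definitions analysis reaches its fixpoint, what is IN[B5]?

Fixpoint table:
  B0:  IN={a@B1, d@B1}  OUT={a@B1, d@B0}
  B1:  IN={a@B1, d@B0}  OUT={a@B1, d@B1}
  B2:  IN={a@B1, d@B1}  OUT={a@B1, b@B2, d@B1, f@B2}
  B3:  IN={a@B1, b@B2, d@B1, f@B2}  OUT={a@B1, b@B2, d@B1, e@B3, f@B3}
  B4:  IN={a@B1, b@B2, d@B1, e@B3, f@B3}  OUT={a@B1, b@B2, d@B1, e@B3, f@B4}
  B5:  IN={a@B1, b@B2, d@B1, e@B3, f@B4}  OUT={a@B1, b@B2, c@B5, d@B1, e@B3, f@B5}
  B6:  IN={a@B1, b@B2, c@B5, d@B1, e@B3, f@B5}  OUT={a@B6, b@B2, c@B6, d@B1, e@B3, f@B5}

Merge at B5: IN[B5] = OUT[B4] = {a@B1, b@B2, d@B1, e@B3, f@B4}

Answer: {a@B1, b@B2, d@B1, e@B3, f@B4}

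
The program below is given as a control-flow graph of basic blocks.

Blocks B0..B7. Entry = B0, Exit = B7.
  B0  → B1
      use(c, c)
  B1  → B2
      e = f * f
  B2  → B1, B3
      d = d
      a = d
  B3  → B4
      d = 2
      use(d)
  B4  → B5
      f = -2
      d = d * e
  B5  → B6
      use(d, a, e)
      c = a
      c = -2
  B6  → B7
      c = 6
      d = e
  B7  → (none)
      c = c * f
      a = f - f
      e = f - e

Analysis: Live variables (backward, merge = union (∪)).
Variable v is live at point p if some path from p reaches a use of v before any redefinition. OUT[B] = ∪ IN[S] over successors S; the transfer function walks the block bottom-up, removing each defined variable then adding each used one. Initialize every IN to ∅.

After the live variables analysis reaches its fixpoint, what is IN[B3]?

Answer: {a, e}

Derivation:
Fixpoint table:
  B0:   IN={c, d, f}   OUT={d, f}
  B1:   IN={d, f}   OUT={d, e, f}
  B2:   IN={d, e, f}   OUT={a, d, e, f}
  B3:   IN={a, e}   OUT={a, d, e}
  B4:   IN={a, d, e}   OUT={a, d, e, f}
  B5:   IN={a, d, e, f}   OUT={e, f}
  B6:   IN={e, f}   OUT={c, e, f}
  B7:   IN={c, e, f}   OUT={}

Merge at B3: OUT[B3] = IN[B4] = {a, d, e}
Applying B3's transfer function to that OUT value gives IN[B3] (row B3 above).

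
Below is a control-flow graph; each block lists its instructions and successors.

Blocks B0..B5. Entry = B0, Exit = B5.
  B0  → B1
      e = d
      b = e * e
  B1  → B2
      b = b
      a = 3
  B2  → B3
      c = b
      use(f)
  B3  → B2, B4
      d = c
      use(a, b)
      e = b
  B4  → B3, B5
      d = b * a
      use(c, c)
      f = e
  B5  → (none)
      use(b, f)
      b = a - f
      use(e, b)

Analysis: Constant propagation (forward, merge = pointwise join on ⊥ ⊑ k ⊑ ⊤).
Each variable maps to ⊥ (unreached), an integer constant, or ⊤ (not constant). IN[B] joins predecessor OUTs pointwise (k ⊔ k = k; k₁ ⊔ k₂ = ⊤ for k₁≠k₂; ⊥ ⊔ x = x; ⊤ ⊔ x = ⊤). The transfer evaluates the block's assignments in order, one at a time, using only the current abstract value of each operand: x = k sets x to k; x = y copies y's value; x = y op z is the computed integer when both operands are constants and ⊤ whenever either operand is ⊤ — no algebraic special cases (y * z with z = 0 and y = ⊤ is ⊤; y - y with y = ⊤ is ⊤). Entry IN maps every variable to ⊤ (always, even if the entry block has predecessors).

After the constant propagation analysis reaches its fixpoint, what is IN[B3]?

Answer: {a: 3, b: ⊤, c: ⊤, d: ⊤, e: ⊤, f: ⊤}

Trace:
Fixpoint table:
  B0:   IN=(all ⊤)   OUT=(all ⊤)
  B1:   IN=(all ⊤)   OUT={a:3; rest ⊤}
  B2:   IN={a:3; rest ⊤}   OUT={a:3; rest ⊤}
  B3:   IN={a:3; rest ⊤}   OUT={a:3; rest ⊤}
  B4:   IN={a:3; rest ⊤}   OUT={a:3; rest ⊤}
  B5:   IN={a:3; rest ⊤}   OUT={a:3; rest ⊤}

Merge at B3: IN[B3] = OUT[B2] ⊔ OUT[B4] = {a: 3, b: ⊤, c: ⊤, d: ⊤, e: ⊤, f: ⊤}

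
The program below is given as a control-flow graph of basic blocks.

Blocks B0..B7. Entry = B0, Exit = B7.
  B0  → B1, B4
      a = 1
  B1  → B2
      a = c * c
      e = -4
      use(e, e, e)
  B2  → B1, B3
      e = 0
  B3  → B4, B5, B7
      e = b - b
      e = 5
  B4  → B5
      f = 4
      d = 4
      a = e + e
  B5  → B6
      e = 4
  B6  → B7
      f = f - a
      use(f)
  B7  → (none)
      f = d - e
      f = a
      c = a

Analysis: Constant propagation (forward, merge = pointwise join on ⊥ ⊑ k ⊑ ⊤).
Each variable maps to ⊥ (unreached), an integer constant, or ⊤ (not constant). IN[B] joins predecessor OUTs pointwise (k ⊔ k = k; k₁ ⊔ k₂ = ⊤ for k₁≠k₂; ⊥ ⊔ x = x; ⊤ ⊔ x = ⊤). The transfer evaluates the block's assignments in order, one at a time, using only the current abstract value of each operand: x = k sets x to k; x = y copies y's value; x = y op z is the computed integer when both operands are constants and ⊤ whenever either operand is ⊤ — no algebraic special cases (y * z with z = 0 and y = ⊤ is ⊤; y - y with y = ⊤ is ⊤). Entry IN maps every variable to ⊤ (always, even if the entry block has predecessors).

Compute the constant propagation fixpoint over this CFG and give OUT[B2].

Converged values:
  B0: | IN=(all ⊤) | OUT={a:1; rest ⊤}
  B1: | IN=(all ⊤) | OUT={e:-4; rest ⊤}
  B2: | IN={e:-4; rest ⊤} | OUT={e:0; rest ⊤}
  B3: | IN={e:0; rest ⊤} | OUT={e:5; rest ⊤}
  B4: | IN=(all ⊤) | OUT={d:4, f:4; rest ⊤}
  B5: | IN=(all ⊤) | OUT={e:4; rest ⊤}
  B6: | IN={e:4; rest ⊤} | OUT={e:4; rest ⊤}
  B7: | IN=(all ⊤) | OUT=(all ⊤)

Merge at B2: IN[B2] = OUT[B1] = {a: ⊤, b: ⊤, c: ⊤, d: ⊤, e: -4, f: ⊤}
Applying B2's transfer function to that IN value gives OUT[B2] (row B2 above).

Answer: {a: ⊤, b: ⊤, c: ⊤, d: ⊤, e: 0, f: ⊤}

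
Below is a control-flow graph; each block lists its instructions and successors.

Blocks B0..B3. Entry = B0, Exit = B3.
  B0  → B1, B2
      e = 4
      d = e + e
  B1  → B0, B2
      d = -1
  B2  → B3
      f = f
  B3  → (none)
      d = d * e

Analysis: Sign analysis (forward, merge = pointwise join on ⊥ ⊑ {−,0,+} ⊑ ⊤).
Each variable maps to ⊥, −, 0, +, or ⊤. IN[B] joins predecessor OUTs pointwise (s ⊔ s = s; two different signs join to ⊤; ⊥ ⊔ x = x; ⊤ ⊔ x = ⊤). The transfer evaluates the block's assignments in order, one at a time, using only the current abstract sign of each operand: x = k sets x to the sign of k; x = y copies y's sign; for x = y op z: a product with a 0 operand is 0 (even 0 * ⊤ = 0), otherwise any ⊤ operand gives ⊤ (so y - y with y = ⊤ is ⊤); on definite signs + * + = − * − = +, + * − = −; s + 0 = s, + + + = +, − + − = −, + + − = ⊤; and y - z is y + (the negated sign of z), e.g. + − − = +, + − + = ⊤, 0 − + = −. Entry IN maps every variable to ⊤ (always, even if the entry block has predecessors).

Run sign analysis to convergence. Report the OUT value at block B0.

Answer: {a: ⊤, b: ⊤, c: ⊤, d: +, e: +, f: ⊤}

Working:
Fixpoint table:
  B0: | IN=(all ⊤) | OUT={d:+, e:+; rest ⊤}
  B1: | IN={d:+, e:+; rest ⊤} | OUT={d:-, e:+; rest ⊤}
  B2: | IN={e:+; rest ⊤} | OUT={e:+; rest ⊤}
  B3: | IN={e:+; rest ⊤} | OUT={e:+; rest ⊤}

Merge at B0 (entry node, so the boundary value (all ⊤) is joined with the incoming edge(s)): IN[B0] = (all ⊤) ⊔ OUT[B1] = {a: ⊤, b: ⊤, c: ⊤, d: ⊤, e: ⊤, f: ⊤}
Applying B0's transfer function to that IN value gives OUT[B0] (row B0 above).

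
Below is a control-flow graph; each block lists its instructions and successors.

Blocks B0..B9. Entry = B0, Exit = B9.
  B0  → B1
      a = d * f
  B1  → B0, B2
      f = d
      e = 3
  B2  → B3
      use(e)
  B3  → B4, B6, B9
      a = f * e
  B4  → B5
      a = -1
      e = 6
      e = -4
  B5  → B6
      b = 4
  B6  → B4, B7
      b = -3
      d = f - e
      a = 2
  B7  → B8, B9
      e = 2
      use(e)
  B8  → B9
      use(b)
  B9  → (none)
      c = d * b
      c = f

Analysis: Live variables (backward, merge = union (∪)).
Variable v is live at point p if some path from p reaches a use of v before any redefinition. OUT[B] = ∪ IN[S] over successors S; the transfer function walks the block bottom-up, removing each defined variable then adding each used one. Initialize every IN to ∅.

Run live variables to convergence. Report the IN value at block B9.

Answer: {b, d, f}

Working:
Converged values:
  B0: | IN={b, d, f} | OUT={b, d}
  B1: | IN={b, d} | OUT={b, d, e, f}
  B2: | IN={b, d, e, f} | OUT={b, d, e, f}
  B3: | IN={b, d, e, f} | OUT={b, d, e, f}
  B4: | IN={f} | OUT={e, f}
  B5: | IN={e, f} | OUT={e, f}
  B6: | IN={e, f} | OUT={b, d, f}
  B7: | IN={b, d, f} | OUT={b, d, f}
  B8: | IN={b, d, f} | OUT={b, d, f}
  B9: | IN={b, d, f} | OUT={}

B9 is the boundary node: OUT[B9] = {}
Applying B9's transfer function to that OUT value gives IN[B9] (row B9 above).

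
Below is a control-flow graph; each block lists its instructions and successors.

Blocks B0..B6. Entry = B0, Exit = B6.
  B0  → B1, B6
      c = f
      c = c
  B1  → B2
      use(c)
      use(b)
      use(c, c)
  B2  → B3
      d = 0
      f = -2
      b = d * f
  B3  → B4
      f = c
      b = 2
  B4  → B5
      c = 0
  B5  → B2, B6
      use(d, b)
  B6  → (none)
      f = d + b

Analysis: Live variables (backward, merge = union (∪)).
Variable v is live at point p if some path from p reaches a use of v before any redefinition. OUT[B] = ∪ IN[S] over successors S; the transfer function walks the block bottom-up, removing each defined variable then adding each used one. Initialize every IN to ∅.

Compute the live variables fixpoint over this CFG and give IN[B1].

Answer: {b, c}

Working:
Fixpoint table:
  B0:   IN={b, d, f}   OUT={b, c, d}
  B1:   IN={b, c}   OUT={c}
  B2:   IN={c}   OUT={c, d}
  B3:   IN={c, d}   OUT={b, d}
  B4:   IN={b, d}   OUT={b, c, d}
  B5:   IN={b, c, d}   OUT={b, c, d}
  B6:   IN={b, d}   OUT={}

Merge at B1: OUT[B1] = IN[B2] = {c}
Applying B1's transfer function to that OUT value gives IN[B1] (row B1 above).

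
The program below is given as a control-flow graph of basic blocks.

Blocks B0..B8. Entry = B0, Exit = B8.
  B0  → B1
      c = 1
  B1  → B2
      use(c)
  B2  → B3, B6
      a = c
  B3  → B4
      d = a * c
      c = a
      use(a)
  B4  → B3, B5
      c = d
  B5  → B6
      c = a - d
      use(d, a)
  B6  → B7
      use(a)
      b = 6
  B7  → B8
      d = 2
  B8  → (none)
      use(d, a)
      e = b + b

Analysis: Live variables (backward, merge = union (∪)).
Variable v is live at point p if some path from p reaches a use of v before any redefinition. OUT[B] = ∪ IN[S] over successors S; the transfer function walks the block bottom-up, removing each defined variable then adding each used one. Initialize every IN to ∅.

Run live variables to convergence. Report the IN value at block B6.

Per-block solution:
  B0:  IN={}  OUT={c}
  B1:  IN={c}  OUT={c}
  B2:  IN={c}  OUT={a, c}
  B3:  IN={a, c}  OUT={a, d}
  B4:  IN={a, d}  OUT={a, c, d}
  B5:  IN={a, d}  OUT={a}
  B6:  IN={a}  OUT={a, b}
  B7:  IN={a, b}  OUT={a, b, d}
  B8:  IN={a, b, d}  OUT={}

Merge at B6: OUT[B6] = IN[B7] = {a, b}
Applying B6's transfer function to that OUT value gives IN[B6] (row B6 above).

Answer: {a}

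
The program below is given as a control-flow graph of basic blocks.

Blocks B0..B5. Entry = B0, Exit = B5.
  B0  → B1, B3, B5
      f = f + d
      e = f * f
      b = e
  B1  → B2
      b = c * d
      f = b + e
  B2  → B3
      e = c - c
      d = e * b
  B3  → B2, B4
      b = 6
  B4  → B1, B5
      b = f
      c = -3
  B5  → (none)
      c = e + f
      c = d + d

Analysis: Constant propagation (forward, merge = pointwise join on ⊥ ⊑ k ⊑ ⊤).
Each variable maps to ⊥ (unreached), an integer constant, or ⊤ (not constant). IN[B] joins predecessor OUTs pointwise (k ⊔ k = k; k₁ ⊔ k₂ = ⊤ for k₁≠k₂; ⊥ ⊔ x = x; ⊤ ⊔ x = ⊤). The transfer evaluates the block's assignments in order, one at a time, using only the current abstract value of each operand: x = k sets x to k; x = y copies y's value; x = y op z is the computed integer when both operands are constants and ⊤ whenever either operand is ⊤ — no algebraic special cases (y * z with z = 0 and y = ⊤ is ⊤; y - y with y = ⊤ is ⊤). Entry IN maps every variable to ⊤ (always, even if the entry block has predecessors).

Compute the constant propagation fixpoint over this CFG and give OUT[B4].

Per-block solution:
  B0:  IN=(all ⊤)  OUT=(all ⊤)
  B1:  IN=(all ⊤)  OUT=(all ⊤)
  B2:  IN=(all ⊤)  OUT=(all ⊤)
  B3:  IN=(all ⊤)  OUT={b:6; rest ⊤}
  B4:  IN={b:6; rest ⊤}  OUT={c:-3; rest ⊤}
  B5:  IN=(all ⊤)  OUT=(all ⊤)

Merge at B4: IN[B4] = OUT[B3] = {a: ⊤, b: 6, c: ⊤, d: ⊤, e: ⊤, f: ⊤}
Applying B4's transfer function to that IN value gives OUT[B4] (row B4 above).

Answer: {a: ⊤, b: ⊤, c: -3, d: ⊤, e: ⊤, f: ⊤}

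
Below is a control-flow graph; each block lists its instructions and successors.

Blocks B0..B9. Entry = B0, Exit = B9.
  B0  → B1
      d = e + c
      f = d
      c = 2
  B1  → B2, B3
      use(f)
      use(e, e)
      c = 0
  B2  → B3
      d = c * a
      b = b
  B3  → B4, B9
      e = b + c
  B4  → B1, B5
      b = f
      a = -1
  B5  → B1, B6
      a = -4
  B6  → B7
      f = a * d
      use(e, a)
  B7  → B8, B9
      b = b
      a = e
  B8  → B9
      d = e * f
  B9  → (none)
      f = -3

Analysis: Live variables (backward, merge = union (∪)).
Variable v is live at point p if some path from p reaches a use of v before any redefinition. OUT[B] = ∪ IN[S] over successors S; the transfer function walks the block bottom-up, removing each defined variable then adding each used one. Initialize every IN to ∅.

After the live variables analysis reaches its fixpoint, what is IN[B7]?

Fixpoint table:
  B0:  IN={a, b, c, e}  OUT={a, b, d, e, f}
  B1:  IN={a, b, d, e, f}  OUT={a, b, c, d, f}
  B2:  IN={a, b, c, f}  OUT={b, c, d, f}
  B3:  IN={b, c, d, f}  OUT={d, e, f}
  B4:  IN={d, e, f}  OUT={a, b, d, e, f}
  B5:  IN={b, d, e, f}  OUT={a, b, d, e, f}
  B6:  IN={a, b, d, e}  OUT={b, e, f}
  B7:  IN={b, e, f}  OUT={e, f}
  B8:  IN={e, f}  OUT={}
  B9:  IN={}  OUT={}

Merge at B7: OUT[B7] = IN[B8] ⊔ IN[B9] = {e, f}
Applying B7's transfer function to that OUT value gives IN[B7] (row B7 above).

Answer: {b, e, f}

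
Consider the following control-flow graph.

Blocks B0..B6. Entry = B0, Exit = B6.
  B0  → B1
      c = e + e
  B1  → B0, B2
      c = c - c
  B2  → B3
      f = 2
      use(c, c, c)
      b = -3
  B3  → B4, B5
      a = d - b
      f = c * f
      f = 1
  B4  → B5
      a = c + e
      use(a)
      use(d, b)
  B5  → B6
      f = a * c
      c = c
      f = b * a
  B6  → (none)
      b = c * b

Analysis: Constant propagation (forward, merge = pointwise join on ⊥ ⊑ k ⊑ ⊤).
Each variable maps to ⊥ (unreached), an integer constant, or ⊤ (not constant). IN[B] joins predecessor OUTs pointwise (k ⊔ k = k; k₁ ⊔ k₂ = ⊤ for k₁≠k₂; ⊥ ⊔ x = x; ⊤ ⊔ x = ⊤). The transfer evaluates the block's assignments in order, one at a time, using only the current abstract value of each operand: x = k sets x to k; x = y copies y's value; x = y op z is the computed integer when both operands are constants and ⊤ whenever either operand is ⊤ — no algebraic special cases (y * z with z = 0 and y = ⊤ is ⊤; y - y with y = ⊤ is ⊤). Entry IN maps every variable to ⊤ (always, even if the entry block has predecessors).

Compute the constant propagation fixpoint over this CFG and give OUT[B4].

Answer: {a: ⊤, b: -3, c: ⊤, d: ⊤, e: ⊤, f: 1}

Derivation:
Fixpoint table:
  B0: | IN=(all ⊤) | OUT=(all ⊤)
  B1: | IN=(all ⊤) | OUT=(all ⊤)
  B2: | IN=(all ⊤) | OUT={b:-3, f:2; rest ⊤}
  B3: | IN={b:-3, f:2; rest ⊤} | OUT={b:-3, f:1; rest ⊤}
  B4: | IN={b:-3, f:1; rest ⊤} | OUT={b:-3, f:1; rest ⊤}
  B5: | IN={b:-3, f:1; rest ⊤} | OUT={b:-3; rest ⊤}
  B6: | IN={b:-3; rest ⊤} | OUT=(all ⊤)

Merge at B4: IN[B4] = OUT[B3] = {a: ⊤, b: -3, c: ⊤, d: ⊤, e: ⊤, f: 1}
Applying B4's transfer function to that IN value gives OUT[B4] (row B4 above).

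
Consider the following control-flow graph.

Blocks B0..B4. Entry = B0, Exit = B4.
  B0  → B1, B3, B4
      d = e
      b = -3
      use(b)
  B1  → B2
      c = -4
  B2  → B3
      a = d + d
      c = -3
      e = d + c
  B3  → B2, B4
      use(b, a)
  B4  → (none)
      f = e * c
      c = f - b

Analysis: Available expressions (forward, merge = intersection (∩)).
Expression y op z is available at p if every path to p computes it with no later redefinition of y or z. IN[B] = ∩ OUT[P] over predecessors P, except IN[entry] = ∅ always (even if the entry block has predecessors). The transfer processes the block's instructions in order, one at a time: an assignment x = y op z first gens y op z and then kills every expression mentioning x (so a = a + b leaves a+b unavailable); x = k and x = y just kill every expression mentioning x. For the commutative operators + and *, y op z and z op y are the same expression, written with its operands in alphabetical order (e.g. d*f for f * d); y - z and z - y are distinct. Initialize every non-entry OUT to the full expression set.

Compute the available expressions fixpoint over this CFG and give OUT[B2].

Fixpoint table:
  B0:  IN={}  OUT={}
  B1:  IN={}  OUT={}
  B2:  IN={}  OUT={c+d, d+d}
  B3:  IN={}  OUT={}
  B4:  IN={}  OUT={f-b}

Merge at B2: IN[B2] = OUT[B1] ∩ OUT[B3] = {}
Applying B2's transfer function to that IN value gives OUT[B2] (row B2 above).

Answer: {c+d, d+d}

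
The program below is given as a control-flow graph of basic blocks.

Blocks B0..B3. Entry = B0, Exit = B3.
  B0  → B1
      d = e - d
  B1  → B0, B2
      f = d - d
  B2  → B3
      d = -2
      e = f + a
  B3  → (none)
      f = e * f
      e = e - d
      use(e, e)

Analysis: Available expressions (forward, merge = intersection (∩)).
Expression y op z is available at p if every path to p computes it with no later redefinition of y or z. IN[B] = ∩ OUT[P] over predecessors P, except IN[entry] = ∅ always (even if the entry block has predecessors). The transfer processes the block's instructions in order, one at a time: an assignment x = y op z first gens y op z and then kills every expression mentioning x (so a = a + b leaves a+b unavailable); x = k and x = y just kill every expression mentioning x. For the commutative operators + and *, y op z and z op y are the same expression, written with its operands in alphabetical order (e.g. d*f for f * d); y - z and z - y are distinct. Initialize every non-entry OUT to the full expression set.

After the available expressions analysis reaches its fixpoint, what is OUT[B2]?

Fixpoint table:
  B0:  IN={}  OUT={}
  B1:  IN={}  OUT={d-d}
  B2:  IN={d-d}  OUT={a+f}
  B3:  IN={a+f}  OUT={}

Merge at B2: IN[B2] = OUT[B1] = {d-d}
Applying B2's transfer function to that IN value gives OUT[B2] (row B2 above).

Answer: {a+f}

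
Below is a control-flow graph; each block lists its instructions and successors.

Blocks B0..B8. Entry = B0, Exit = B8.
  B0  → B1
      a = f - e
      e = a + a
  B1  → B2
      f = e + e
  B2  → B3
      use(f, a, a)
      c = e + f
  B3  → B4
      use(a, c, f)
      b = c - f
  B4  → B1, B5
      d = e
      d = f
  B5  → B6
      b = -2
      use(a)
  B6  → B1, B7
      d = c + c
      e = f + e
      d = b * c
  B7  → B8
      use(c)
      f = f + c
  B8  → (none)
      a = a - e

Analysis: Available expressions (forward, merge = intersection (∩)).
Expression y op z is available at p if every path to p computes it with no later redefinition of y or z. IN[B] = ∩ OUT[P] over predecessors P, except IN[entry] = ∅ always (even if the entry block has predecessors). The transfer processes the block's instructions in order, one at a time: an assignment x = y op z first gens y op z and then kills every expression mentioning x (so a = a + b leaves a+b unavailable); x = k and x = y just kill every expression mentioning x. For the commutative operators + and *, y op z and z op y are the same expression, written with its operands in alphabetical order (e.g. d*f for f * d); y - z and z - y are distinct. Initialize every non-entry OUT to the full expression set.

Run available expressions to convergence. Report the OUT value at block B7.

Converged values:
  B0: | IN={} | OUT={a+a}
  B1: | IN={a+a} | OUT={a+a, e+e}
  B2: | IN={a+a, e+e} | OUT={a+a, e+e, e+f}
  B3: | IN={a+a, e+e, e+f} | OUT={a+a, c-f, e+e, e+f}
  B4: | IN={a+a, c-f, e+e, e+f} | OUT={a+a, c-f, e+e, e+f}
  B5: | IN={a+a, c-f, e+e, e+f} | OUT={a+a, c-f, e+e, e+f}
  B6: | IN={a+a, c-f, e+e, e+f} | OUT={a+a, b*c, c+c, c-f}
  B7: | IN={a+a, b*c, c+c, c-f} | OUT={a+a, b*c, c+c}
  B8: | IN={a+a, b*c, c+c} | OUT={b*c, c+c}

Merge at B7: IN[B7] = OUT[B6] = {a+a, b*c, c+c, c-f}
Applying B7's transfer function to that IN value gives OUT[B7] (row B7 above).

Answer: {a+a, b*c, c+c}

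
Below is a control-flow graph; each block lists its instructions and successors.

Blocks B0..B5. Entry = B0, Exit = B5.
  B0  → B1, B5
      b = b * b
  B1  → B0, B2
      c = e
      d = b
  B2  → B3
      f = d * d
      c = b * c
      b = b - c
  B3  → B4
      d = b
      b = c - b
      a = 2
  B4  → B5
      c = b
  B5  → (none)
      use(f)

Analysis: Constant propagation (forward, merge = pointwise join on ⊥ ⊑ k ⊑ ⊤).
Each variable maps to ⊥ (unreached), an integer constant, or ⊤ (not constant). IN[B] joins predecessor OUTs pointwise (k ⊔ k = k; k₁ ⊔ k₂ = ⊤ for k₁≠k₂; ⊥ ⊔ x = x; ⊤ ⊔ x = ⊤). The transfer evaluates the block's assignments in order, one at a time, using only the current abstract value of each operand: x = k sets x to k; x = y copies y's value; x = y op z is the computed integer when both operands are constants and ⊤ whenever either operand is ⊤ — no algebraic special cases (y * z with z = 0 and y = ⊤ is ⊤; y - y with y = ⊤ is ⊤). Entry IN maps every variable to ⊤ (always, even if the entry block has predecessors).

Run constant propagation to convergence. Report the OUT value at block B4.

Answer: {a: 2, b: ⊤, c: ⊤, d: ⊤, e: ⊤, f: ⊤}

Derivation:
Per-block solution:
  B0: | IN=(all ⊤) | OUT=(all ⊤)
  B1: | IN=(all ⊤) | OUT=(all ⊤)
  B2: | IN=(all ⊤) | OUT=(all ⊤)
  B3: | IN=(all ⊤) | OUT={a:2; rest ⊤}
  B4: | IN={a:2; rest ⊤} | OUT={a:2; rest ⊤}
  B5: | IN=(all ⊤) | OUT=(all ⊤)

Merge at B4: IN[B4] = OUT[B3] = {a: 2, b: ⊤, c: ⊤, d: ⊤, e: ⊤, f: ⊤}
Applying B4's transfer function to that IN value gives OUT[B4] (row B4 above).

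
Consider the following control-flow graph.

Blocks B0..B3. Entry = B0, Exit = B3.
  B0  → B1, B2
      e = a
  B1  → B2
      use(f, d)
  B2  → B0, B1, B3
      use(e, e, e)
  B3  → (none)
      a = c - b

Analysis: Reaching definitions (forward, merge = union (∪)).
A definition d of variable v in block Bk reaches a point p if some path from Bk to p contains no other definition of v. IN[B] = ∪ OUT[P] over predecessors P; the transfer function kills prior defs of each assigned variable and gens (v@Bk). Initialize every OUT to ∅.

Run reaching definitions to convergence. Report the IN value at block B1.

Answer: {e@B0}

Trace:
Fixpoint table:
  B0: | IN={e@B0} | OUT={e@B0}
  B1: | IN={e@B0} | OUT={e@B0}
  B2: | IN={e@B0} | OUT={e@B0}
  B3: | IN={e@B0} | OUT={a@B3, e@B0}

Merge at B1: IN[B1] = OUT[B0] ⊔ OUT[B2] = {e@B0}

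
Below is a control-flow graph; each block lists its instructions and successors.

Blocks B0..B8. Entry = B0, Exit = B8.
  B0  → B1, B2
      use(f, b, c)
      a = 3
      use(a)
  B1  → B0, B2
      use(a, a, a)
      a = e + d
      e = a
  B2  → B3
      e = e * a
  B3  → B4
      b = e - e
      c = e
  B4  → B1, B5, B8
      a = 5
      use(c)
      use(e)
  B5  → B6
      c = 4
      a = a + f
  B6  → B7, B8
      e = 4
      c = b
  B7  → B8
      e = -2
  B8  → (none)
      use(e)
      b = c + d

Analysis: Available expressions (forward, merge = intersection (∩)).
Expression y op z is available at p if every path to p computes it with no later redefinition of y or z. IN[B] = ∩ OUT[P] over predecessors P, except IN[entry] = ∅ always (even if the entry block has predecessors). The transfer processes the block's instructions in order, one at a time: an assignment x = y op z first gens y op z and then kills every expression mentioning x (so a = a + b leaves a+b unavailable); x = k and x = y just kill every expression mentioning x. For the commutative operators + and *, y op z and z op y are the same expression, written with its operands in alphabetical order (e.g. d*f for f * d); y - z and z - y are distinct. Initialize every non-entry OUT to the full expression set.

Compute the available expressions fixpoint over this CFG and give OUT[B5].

Per-block solution:
  B0: | IN={} | OUT={}
  B1: | IN={} | OUT={}
  B2: | IN={} | OUT={}
  B3: | IN={} | OUT={e-e}
  B4: | IN={e-e} | OUT={e-e}
  B5: | IN={e-e} | OUT={e-e}
  B6: | IN={e-e} | OUT={}
  B7: | IN={} | OUT={}
  B8: | IN={} | OUT={c+d}

Merge at B5: IN[B5] = OUT[B4] = {e-e}
Applying B5's transfer function to that IN value gives OUT[B5] (row B5 above).

Answer: {e-e}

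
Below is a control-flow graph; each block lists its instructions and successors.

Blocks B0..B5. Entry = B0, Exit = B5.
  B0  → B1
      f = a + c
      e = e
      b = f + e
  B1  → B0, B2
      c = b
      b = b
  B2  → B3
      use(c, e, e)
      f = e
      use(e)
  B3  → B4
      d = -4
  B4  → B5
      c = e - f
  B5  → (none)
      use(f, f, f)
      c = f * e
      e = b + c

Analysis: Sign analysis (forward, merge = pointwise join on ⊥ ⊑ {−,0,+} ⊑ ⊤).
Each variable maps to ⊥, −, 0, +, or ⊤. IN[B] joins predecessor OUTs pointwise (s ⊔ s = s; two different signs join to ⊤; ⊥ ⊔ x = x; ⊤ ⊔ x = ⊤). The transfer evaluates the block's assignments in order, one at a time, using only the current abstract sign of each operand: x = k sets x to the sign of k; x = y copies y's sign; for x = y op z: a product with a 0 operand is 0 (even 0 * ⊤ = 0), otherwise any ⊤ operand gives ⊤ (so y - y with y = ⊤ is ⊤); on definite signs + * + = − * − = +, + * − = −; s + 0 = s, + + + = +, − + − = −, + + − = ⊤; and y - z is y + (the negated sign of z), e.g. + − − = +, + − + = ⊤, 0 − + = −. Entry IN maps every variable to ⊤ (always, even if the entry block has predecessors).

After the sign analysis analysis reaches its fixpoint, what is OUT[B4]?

Converged values:
  B0:   IN=(all ⊤)   OUT=(all ⊤)
  B1:   IN=(all ⊤)   OUT=(all ⊤)
  B2:   IN=(all ⊤)   OUT=(all ⊤)
  B3:   IN=(all ⊤)   OUT={d:-; rest ⊤}
  B4:   IN={d:-; rest ⊤}   OUT={d:-; rest ⊤}
  B5:   IN={d:-; rest ⊤}   OUT={d:-; rest ⊤}

Merge at B4: IN[B4] = OUT[B3] = {a: ⊤, b: ⊤, c: ⊤, d: -, e: ⊤, f: ⊤}
Applying B4's transfer function to that IN value gives OUT[B4] (row B4 above).

Answer: {a: ⊤, b: ⊤, c: ⊤, d: -, e: ⊤, f: ⊤}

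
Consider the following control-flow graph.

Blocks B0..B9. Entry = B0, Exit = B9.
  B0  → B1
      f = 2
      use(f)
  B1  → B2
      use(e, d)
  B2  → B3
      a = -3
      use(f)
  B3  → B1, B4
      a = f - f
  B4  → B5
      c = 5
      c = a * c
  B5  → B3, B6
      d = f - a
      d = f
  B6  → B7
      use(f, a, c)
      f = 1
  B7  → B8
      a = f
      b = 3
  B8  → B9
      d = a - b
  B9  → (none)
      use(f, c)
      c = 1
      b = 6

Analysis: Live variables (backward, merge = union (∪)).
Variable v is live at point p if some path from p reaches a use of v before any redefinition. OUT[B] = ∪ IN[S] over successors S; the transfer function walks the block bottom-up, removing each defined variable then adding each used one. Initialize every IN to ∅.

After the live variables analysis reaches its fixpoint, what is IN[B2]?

Converged values:
  B0:  IN={d, e}  OUT={d, e, f}
  B1:  IN={d, e, f}  OUT={d, e, f}
  B2:  IN={d, e, f}  OUT={d, e, f}
  B3:  IN={d, e, f}  OUT={a, d, e, f}
  B4:  IN={a, e, f}  OUT={a, c, e, f}
  B5:  IN={a, c, e, f}  OUT={a, c, d, e, f}
  B6:  IN={a, c, f}  OUT={c, f}
  B7:  IN={c, f}  OUT={a, b, c, f}
  B8:  IN={a, b, c, f}  OUT={c, f}
  B9:  IN={c, f}  OUT={}

Merge at B2: OUT[B2] = IN[B3] = {d, e, f}
Applying B2's transfer function to that OUT value gives IN[B2] (row B2 above).

Answer: {d, e, f}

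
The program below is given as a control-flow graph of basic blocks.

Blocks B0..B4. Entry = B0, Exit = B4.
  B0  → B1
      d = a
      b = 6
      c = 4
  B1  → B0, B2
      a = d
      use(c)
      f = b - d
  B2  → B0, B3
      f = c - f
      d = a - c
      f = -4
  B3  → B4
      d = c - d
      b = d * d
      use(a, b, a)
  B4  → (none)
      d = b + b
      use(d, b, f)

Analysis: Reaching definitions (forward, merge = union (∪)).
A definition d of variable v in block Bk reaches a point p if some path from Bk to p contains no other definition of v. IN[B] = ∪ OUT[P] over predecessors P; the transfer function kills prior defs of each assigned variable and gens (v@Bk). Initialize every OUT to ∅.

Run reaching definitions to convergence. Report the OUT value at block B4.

Converged values:
  B0:   IN={a@B1, b@B0, c@B0, d@B0, d@B2, f@B1, f@B2}   OUT={a@B1, b@B0, c@B0, d@B0, f@B1, f@B2}
  B1:   IN={a@B1, b@B0, c@B0, d@B0, f@B1, f@B2}   OUT={a@B1, b@B0, c@B0, d@B0, f@B1}
  B2:   IN={a@B1, b@B0, c@B0, d@B0, f@B1}   OUT={a@B1, b@B0, c@B0, d@B2, f@B2}
  B3:   IN={a@B1, b@B0, c@B0, d@B2, f@B2}   OUT={a@B1, b@B3, c@B0, d@B3, f@B2}
  B4:   IN={a@B1, b@B3, c@B0, d@B3, f@B2}   OUT={a@B1, b@B3, c@B0, d@B4, f@B2}

Merge at B4: IN[B4] = OUT[B3] = {a@B1, b@B3, c@B0, d@B3, f@B2}
Applying B4's transfer function to that IN value gives OUT[B4] (row B4 above).

Answer: {a@B1, b@B3, c@B0, d@B4, f@B2}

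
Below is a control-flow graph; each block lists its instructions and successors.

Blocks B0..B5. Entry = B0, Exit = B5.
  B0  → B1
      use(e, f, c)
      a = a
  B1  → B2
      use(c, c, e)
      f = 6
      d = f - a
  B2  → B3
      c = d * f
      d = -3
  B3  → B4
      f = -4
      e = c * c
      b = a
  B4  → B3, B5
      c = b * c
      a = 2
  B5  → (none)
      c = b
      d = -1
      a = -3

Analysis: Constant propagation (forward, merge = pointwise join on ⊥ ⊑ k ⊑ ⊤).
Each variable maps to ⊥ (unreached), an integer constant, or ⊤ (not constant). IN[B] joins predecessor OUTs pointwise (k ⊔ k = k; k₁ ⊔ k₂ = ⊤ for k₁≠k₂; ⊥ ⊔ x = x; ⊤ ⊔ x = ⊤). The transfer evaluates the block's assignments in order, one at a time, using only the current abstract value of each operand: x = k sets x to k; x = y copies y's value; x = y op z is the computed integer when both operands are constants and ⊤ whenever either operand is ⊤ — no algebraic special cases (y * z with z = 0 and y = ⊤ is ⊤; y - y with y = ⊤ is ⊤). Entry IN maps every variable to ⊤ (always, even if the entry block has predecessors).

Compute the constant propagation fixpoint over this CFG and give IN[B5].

Answer: {a: 2, b: ⊤, c: ⊤, d: -3, e: ⊤, f: -4}

Trace:
Fixpoint table:
  B0:  IN=(all ⊤)  OUT=(all ⊤)
  B1:  IN=(all ⊤)  OUT={f:6; rest ⊤}
  B2:  IN={f:6; rest ⊤}  OUT={d:-3, f:6; rest ⊤}
  B3:  IN={d:-3; rest ⊤}  OUT={d:-3, f:-4; rest ⊤}
  B4:  IN={d:-3, f:-4; rest ⊤}  OUT={a:2, d:-3, f:-4; rest ⊤}
  B5:  IN={a:2, d:-3, f:-4; rest ⊤}  OUT={a:-3, d:-1, f:-4; rest ⊤}

Merge at B5: IN[B5] = OUT[B4] = {a: 2, b: ⊤, c: ⊤, d: -3, e: ⊤, f: -4}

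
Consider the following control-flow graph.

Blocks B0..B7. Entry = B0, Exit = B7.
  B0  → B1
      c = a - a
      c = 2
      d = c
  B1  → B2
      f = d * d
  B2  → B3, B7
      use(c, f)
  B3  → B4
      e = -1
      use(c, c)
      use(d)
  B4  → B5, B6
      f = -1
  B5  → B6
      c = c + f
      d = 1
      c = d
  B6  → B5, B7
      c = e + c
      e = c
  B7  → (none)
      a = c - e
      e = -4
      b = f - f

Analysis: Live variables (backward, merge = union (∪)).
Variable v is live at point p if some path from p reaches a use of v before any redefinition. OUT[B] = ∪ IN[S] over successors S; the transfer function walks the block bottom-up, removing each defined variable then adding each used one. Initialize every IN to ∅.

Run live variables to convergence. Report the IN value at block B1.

Converged values:
  B0:   IN={a, e}   OUT={c, d, e}
  B1:   IN={c, d, e}   OUT={c, d, e, f}
  B2:   IN={c, d, e, f}   OUT={c, d, e, f}
  B3:   IN={c, d}   OUT={c, e}
  B4:   IN={c, e}   OUT={c, e, f}
  B5:   IN={c, e, f}   OUT={c, e, f}
  B6:   IN={c, e, f}   OUT={c, e, f}
  B7:   IN={c, e, f}   OUT={}

Merge at B1: OUT[B1] = IN[B2] = {c, d, e, f}
Applying B1's transfer function to that OUT value gives IN[B1] (row B1 above).

Answer: {c, d, e}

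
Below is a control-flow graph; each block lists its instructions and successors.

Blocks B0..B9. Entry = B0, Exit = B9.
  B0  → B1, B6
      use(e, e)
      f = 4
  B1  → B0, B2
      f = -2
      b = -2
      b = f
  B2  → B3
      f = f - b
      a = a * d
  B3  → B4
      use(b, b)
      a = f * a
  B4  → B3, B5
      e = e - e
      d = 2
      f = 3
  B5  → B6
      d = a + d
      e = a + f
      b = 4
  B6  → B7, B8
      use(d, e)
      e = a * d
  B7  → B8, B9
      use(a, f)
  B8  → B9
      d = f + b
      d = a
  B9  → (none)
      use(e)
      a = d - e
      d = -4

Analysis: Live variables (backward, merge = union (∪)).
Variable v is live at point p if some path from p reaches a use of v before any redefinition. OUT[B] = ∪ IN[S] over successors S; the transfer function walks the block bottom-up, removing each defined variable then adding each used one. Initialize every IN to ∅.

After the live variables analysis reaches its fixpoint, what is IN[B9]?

Answer: {d, e}

Working:
Converged values:
  B0:   IN={a, b, d, e}   OUT={a, b, d, e, f}
  B1:   IN={a, d, e}   OUT={a, b, d, e, f}
  B2:   IN={a, b, d, e, f}   OUT={a, b, e, f}
  B3:   IN={a, b, e, f}   OUT={a, b, e}
  B4:   IN={a, b, e}   OUT={a, b, d, e, f}
  B5:   IN={a, d, f}   OUT={a, b, d, e, f}
  B6:   IN={a, b, d, e, f}   OUT={a, b, d, e, f}
  B7:   IN={a, b, d, e, f}   OUT={a, b, d, e, f}
  B8:   IN={a, b, e, f}   OUT={d, e}
  B9:   IN={d, e}   OUT={}

B9 is the boundary node: OUT[B9] = {}
Applying B9's transfer function to that OUT value gives IN[B9] (row B9 above).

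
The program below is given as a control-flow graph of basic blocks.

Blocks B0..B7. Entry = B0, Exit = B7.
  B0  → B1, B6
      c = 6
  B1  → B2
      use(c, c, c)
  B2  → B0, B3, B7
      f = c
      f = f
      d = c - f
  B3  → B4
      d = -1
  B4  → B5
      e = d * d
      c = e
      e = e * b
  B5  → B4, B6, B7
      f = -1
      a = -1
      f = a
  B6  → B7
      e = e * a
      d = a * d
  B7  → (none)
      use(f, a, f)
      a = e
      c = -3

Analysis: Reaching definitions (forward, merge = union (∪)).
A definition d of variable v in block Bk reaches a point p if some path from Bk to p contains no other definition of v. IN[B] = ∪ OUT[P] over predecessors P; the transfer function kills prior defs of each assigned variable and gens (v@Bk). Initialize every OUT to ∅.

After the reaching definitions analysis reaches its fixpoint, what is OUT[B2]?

Answer: {c@B0, d@B2, f@B2}

Trace:
Converged values:
  B0: | IN={c@B0, d@B2, f@B2} | OUT={c@B0, d@B2, f@B2}
  B1: | IN={c@B0, d@B2, f@B2} | OUT={c@B0, d@B2, f@B2}
  B2: | IN={c@B0, d@B2, f@B2} | OUT={c@B0, d@B2, f@B2}
  B3: | IN={c@B0, d@B2, f@B2} | OUT={c@B0, d@B3, f@B2}
  B4: | IN={a@B5, c@B0, c@B4, d@B3, e@B4, f@B2, f@B5} | OUT={a@B5, c@B4, d@B3, e@B4, f@B2, f@B5}
  B5: | IN={a@B5, c@B4, d@B3, e@B4, f@B2, f@B5} | OUT={a@B5, c@B4, d@B3, e@B4, f@B5}
  B6: | IN={a@B5, c@B0, c@B4, d@B2, d@B3, e@B4, f@B2, f@B5} | OUT={a@B5, c@B0, c@B4, d@B6, e@B6, f@B2, f@B5}
  B7: | IN={a@B5, c@B0, c@B4, d@B2, d@B3, d@B6, e@B4, e@B6, f@B2, f@B5} | OUT={a@B7, c@B7, d@B2, d@B3, d@B6, e@B4, e@B6, f@B2, f@B5}

Merge at B2: IN[B2] = OUT[B1] = {c@B0, d@B2, f@B2}
Applying B2's transfer function to that IN value gives OUT[B2] (row B2 above).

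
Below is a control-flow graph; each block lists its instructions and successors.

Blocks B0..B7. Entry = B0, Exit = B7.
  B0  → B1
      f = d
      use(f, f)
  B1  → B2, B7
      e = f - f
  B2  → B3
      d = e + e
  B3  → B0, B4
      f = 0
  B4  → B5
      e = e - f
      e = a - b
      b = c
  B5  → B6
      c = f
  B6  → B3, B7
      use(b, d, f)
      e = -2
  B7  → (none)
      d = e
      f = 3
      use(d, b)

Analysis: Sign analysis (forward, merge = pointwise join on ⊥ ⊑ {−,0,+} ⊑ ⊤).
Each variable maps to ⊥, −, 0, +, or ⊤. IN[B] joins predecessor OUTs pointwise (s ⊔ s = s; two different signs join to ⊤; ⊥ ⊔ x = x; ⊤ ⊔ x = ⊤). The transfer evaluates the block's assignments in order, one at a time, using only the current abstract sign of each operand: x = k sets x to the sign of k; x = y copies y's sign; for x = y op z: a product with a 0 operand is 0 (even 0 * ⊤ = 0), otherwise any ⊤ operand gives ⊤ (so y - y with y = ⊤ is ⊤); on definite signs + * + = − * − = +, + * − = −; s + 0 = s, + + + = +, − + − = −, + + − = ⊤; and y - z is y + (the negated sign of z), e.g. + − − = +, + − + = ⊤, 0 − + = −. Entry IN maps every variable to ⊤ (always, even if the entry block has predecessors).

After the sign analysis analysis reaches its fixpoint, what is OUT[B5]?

Converged values:
  B0:   IN=(all ⊤)   OUT=(all ⊤)
  B1:   IN=(all ⊤)   OUT=(all ⊤)
  B2:   IN=(all ⊤)   OUT=(all ⊤)
  B3:   IN=(all ⊤)   OUT={f:0; rest ⊤}
  B4:   IN={f:0; rest ⊤}   OUT={f:0; rest ⊤}
  B5:   IN={f:0; rest ⊤}   OUT={c:0, f:0; rest ⊤}
  B6:   IN={c:0, f:0; rest ⊤}   OUT={c:0, e:-, f:0; rest ⊤}
  B7:   IN=(all ⊤)   OUT={f:+; rest ⊤}

Merge at B5: IN[B5] = OUT[B4] = {a: ⊤, b: ⊤, c: ⊤, d: ⊤, e: ⊤, f: 0}
Applying B5's transfer function to that IN value gives OUT[B5] (row B5 above).

Answer: {a: ⊤, b: ⊤, c: 0, d: ⊤, e: ⊤, f: 0}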